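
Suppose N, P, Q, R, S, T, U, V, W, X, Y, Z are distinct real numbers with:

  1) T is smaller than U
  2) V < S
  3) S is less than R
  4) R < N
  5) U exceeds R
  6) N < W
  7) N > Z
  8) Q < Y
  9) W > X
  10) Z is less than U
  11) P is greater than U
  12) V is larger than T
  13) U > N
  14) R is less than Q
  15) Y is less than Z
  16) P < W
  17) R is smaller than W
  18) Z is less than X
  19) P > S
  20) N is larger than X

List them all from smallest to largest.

Each adjacent pair is fixed by a given relation: T < V; V < S; S < R; R < Q; Q < Y; Y < Z; Z < X; X < N; N < U; U < P; P < W. Chaining them end to end gives the full order.

T < V < S < R < Q < Y < Z < X < N < U < P < W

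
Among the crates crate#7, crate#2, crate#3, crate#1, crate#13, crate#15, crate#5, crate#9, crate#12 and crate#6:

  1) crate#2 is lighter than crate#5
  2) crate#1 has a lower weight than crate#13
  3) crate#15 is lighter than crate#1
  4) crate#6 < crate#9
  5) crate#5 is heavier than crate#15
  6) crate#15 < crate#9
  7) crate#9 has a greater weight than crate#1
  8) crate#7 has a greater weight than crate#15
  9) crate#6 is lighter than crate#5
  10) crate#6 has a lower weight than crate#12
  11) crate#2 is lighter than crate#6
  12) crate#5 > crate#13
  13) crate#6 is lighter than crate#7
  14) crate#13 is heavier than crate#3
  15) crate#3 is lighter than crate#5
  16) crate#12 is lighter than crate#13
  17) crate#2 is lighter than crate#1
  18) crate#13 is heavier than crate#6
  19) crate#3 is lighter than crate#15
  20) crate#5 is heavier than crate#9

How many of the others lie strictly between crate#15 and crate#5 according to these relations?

3

The relations place crate#15 below crate#5. An element lies strictly between them when it is forced above crate#15 and also forced below crate#5.
Above crate#15: {crate#7, crate#1, crate#13, crate#9}. Below crate#5: {crate#2, crate#3, crate#6, crate#1, crate#12, crate#13, crate#9}.
Intersection: {crate#1, crate#13, crate#9} — 3.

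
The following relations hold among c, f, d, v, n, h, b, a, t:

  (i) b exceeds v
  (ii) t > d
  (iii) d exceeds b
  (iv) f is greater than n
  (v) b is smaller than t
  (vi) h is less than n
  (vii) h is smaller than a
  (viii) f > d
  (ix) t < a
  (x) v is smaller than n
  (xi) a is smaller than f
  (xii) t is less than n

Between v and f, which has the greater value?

f

v < b and b < d give v < d.
With d < t: v < b < d < t.
Then t < n extends the chain to n.
Then n < f extends the chain to f.
So v < f; f is the larger of the two.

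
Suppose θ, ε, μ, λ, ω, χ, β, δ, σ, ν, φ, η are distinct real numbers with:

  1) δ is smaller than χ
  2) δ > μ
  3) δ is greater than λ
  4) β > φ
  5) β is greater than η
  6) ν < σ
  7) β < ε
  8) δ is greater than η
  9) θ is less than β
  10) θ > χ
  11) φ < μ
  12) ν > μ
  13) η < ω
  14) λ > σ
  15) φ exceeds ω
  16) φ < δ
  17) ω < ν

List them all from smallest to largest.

η < ω < φ < μ < ν < σ < λ < δ < χ < θ < β < ε

The consecutive links are each given: η < ω; ω < φ; φ < μ; μ < ν; ν < σ; σ < λ; λ < δ; δ < χ; χ < θ; θ < β; β < ε.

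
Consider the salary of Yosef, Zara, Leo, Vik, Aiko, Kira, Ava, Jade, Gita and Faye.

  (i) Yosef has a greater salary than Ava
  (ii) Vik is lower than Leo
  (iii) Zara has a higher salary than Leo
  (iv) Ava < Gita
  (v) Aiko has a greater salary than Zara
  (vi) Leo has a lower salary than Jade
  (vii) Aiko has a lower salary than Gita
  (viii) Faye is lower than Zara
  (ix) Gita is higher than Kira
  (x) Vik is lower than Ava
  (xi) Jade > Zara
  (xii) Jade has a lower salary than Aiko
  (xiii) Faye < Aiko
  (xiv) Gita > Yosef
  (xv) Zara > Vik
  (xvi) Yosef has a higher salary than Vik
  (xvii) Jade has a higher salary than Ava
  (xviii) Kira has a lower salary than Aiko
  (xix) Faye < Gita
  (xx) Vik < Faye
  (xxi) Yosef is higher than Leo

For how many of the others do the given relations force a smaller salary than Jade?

The elements the relations force below Jade are Vik, Ava, Leo, Faye, Zara — no chain reaches any other.
That is 5.

5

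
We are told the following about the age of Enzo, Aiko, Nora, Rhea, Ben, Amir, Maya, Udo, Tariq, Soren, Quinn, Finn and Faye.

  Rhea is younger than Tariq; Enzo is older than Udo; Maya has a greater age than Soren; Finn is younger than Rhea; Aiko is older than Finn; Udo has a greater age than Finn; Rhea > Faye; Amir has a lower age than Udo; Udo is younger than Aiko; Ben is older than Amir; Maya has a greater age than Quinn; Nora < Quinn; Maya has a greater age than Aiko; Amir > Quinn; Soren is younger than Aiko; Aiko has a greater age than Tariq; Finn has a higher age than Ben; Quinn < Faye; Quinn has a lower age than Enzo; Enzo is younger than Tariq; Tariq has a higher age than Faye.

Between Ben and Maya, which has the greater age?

Maya

Ben < Finn < Udo < Enzo < Tariq < Aiko < Maya, by transitivity through Finn, Udo, Enzo, Tariq, Aiko.
So Ben < Maya; Maya is the older of the two.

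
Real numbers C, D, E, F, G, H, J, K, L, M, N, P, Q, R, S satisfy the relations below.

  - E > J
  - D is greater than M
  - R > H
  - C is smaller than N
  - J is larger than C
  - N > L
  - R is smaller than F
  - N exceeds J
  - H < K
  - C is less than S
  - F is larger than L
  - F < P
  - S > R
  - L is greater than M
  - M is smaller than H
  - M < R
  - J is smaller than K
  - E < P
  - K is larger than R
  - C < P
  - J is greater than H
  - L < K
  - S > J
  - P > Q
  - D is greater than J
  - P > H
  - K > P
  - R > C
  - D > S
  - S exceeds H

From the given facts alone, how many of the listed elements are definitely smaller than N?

5

From N the given relations immediately reach L, C, J.
From those, M, H — 5 in total.
No other element is forced below N by the given relations, so the count is 5.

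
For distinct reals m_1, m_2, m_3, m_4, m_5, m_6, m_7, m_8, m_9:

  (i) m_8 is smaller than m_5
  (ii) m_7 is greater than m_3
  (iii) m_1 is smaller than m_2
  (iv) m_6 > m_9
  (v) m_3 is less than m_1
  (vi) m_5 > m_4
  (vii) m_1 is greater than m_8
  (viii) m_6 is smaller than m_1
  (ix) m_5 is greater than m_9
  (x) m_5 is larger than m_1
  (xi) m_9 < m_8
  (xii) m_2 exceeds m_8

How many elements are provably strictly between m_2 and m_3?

The relations place m_3 below m_2. An element lies strictly between them when it is forced above m_3 and also forced below m_2.
Above m_3: {m_7, m_1, m_5}. Below m_2: {m_9, m_6, m_8, m_1}.
Intersection: {m_1} — 1.

1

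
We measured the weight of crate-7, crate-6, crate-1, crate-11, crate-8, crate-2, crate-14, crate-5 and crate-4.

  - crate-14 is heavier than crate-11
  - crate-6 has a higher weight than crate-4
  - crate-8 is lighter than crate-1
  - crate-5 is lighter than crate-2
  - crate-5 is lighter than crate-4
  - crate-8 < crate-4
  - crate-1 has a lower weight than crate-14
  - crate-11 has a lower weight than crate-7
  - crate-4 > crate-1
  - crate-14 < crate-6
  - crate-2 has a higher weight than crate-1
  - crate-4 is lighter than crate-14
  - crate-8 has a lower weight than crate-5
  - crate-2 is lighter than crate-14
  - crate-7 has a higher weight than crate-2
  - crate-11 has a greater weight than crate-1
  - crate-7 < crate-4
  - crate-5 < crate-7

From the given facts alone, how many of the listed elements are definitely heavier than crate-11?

4

From crate-11 the given relations immediately reach crate-7, crate-14.
From those, crate-4, crate-6 — 4 in total.
Nothing else is reachable above crate-11; 4 in all.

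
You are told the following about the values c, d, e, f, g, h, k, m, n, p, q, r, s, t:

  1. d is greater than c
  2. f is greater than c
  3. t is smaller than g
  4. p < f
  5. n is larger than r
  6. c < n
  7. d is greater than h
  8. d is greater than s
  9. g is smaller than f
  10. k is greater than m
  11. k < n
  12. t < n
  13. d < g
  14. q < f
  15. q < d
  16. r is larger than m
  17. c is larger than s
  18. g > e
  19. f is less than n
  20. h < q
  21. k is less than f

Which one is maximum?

n

Chaining downward from n: directly below it, c, t, k, r, f; then s, m, p, q, g; then e, h, d.
That covers every other element, and nothing is given above n, so n is the maximum.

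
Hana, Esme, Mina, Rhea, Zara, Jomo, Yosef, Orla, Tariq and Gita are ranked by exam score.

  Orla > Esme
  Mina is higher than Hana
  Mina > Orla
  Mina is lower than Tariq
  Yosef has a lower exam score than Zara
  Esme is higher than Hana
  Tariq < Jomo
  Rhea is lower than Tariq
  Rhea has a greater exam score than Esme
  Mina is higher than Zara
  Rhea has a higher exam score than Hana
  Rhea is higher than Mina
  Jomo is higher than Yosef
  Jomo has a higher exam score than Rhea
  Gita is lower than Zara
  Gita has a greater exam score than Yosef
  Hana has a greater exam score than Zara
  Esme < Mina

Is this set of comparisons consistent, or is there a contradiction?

Every relation is compatible with Yosef < Gita < Zara < Hana < Esme < Orla < Mina < Rhea < Tariq < Jomo; the set is consistent.

consistent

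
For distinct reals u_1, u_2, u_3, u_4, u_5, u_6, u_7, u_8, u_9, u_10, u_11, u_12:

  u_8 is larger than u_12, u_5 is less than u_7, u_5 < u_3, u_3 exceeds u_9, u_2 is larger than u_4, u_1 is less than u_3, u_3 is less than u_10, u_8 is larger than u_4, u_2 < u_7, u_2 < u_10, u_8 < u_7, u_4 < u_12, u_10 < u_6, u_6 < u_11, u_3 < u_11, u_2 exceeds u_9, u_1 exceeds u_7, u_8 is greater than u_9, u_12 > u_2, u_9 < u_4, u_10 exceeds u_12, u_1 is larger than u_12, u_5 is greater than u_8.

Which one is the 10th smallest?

Piecing the relations together gives one ordering: u_9 < u_4 < u_2 < u_12 < u_8 < u_5 < u_7 < u_1 < u_3 < u_10 < u_6 < u_11.
Counting 10 from the smallest end gives u_10.

u_10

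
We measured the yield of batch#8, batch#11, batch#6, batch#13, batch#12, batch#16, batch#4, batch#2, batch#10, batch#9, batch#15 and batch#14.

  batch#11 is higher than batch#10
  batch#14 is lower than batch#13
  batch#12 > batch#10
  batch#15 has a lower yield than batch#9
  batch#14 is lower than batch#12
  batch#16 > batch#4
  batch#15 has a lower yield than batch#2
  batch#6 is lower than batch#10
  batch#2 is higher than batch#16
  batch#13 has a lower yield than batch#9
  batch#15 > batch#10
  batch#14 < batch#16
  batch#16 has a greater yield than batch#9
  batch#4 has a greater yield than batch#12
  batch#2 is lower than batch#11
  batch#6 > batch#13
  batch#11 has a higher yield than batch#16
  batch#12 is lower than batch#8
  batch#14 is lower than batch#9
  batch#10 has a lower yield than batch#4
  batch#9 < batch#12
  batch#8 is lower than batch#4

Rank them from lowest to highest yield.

batch#14 < batch#13 < batch#6 < batch#10 < batch#15 < batch#9 < batch#12 < batch#8 < batch#4 < batch#16 < batch#2 < batch#11

The consecutive links are each given: batch#14 < batch#13; batch#13 < batch#6; batch#6 < batch#10; batch#10 < batch#15; batch#15 < batch#9; batch#9 < batch#12; batch#12 < batch#8; batch#8 < batch#4; batch#4 < batch#16; batch#16 < batch#2; batch#2 < batch#11.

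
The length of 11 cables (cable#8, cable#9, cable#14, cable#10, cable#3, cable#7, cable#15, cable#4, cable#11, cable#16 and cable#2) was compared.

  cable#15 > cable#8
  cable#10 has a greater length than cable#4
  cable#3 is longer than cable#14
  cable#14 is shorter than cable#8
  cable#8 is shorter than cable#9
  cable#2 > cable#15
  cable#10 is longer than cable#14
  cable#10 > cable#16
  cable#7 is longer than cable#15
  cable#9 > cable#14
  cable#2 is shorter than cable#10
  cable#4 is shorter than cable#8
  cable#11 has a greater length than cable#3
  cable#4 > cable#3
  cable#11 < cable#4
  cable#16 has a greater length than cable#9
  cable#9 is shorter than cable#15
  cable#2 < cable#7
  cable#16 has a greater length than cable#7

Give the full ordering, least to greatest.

Each adjacent pair is fixed by a given relation: cable#14 < cable#3; cable#3 < cable#11; cable#11 < cable#4; cable#4 < cable#8; cable#8 < cable#9; cable#9 < cable#15; cable#15 < cable#2; cable#2 < cable#7; cable#7 < cable#16; cable#16 < cable#10. Chaining them end to end gives the full order.

cable#14 < cable#3 < cable#11 < cable#4 < cable#8 < cable#9 < cable#15 < cable#2 < cable#7 < cable#16 < cable#10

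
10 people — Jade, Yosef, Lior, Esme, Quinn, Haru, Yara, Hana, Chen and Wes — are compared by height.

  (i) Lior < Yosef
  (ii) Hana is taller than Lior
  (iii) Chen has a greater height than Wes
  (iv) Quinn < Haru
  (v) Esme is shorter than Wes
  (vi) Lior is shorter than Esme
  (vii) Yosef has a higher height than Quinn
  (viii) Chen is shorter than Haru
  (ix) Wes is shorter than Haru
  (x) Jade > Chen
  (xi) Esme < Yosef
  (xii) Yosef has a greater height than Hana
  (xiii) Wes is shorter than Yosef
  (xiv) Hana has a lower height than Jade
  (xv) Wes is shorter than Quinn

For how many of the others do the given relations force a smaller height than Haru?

Directly below Haru: Wes, Chen, Quinn.
One step further: Esme (4 so far).
One step further: Lior (5 so far).
No other element is forced below Haru by the given relations, so the count is 5.

5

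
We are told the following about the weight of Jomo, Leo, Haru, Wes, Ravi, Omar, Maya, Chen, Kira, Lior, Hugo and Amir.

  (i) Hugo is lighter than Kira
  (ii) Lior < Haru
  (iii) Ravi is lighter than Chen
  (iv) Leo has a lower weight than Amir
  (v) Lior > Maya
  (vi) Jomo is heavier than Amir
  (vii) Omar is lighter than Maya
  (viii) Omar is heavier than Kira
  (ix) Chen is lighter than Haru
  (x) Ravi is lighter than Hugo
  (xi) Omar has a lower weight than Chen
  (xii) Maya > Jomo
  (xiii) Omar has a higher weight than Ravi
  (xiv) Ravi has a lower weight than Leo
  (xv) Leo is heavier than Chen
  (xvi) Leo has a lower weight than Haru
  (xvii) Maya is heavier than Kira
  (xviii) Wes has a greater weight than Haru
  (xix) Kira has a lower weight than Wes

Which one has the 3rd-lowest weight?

Kira

The consecutive relations fix a unique order: Ravi < Hugo < Kira < Omar < Chen < Leo < Amir < Jomo < Maya < Lior < Haru < Wes.
The 3rd smallest is Kira.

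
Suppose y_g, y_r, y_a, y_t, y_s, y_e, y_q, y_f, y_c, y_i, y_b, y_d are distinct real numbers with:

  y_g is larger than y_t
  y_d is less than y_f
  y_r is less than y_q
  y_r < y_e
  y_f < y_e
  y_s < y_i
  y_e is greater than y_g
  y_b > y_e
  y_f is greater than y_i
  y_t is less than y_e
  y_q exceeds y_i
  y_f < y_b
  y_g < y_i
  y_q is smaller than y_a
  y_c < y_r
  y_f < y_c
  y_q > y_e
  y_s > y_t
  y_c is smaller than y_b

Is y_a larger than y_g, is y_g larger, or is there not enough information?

y_a

Chaining the given relations: y_g < y_i < y_f < y_c < y_r < y_q < y_a.
So y_a is larger.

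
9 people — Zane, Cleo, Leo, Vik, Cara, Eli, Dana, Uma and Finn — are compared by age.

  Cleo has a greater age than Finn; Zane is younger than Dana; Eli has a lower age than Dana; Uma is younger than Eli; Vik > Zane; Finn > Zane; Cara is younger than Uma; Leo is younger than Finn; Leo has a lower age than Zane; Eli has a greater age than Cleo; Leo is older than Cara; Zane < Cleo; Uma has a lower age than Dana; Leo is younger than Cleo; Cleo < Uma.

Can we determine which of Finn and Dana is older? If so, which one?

Dana

Following the relations from Finn: Finn < Cleo < Uma < Eli < Dana.
So Dana is older.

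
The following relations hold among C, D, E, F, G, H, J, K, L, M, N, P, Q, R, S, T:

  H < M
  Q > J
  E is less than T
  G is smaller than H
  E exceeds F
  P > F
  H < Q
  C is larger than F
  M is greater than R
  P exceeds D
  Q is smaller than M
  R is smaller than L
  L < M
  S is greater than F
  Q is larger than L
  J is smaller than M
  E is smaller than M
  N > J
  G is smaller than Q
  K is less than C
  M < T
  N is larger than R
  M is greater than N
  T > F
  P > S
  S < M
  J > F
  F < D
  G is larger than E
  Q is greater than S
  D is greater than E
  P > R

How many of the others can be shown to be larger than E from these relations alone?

From E the given relations immediately reach G, D, M, T.
From those, H, Q, P — 7 in total.
No other element is forced above E by the given relations, so the count is 7.

7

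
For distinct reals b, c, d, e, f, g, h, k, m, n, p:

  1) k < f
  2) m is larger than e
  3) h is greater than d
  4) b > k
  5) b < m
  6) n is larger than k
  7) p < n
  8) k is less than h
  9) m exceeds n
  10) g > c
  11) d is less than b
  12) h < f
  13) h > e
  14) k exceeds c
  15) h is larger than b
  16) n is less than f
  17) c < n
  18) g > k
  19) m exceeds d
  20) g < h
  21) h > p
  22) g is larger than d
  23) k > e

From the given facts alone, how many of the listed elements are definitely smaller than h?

7

Directly below h: d, e, k, b, g, p.
One step further: c (7 so far).
No other element is forced below h by the given relations, so the count is 7.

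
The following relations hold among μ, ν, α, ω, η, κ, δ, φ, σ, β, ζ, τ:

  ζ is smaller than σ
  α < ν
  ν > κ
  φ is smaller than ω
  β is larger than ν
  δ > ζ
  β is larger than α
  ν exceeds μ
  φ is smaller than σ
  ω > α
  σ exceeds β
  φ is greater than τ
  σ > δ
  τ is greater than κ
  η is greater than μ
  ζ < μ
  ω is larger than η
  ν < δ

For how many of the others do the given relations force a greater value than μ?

The elements the relations force above μ are ν, η, β, δ, ω, σ — no chain reaches any other.
That is 6.

6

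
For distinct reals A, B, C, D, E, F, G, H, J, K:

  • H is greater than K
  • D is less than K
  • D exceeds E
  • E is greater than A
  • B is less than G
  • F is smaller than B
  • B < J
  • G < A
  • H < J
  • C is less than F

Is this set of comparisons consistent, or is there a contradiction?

The single ordering C < F < B < G < A < E < D < K < H < J satisfies every listed relation, so no contradiction arises.

consistent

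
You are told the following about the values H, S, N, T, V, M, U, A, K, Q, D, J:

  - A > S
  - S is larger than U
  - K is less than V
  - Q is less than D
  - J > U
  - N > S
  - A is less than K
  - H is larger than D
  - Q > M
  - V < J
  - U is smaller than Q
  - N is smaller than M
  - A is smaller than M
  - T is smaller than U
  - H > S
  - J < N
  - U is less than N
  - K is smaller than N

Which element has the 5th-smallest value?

Chaining the given pairs: T < U < S < A < K < V < J < N < M < Q < D < H.
The 5th smallest is K.

K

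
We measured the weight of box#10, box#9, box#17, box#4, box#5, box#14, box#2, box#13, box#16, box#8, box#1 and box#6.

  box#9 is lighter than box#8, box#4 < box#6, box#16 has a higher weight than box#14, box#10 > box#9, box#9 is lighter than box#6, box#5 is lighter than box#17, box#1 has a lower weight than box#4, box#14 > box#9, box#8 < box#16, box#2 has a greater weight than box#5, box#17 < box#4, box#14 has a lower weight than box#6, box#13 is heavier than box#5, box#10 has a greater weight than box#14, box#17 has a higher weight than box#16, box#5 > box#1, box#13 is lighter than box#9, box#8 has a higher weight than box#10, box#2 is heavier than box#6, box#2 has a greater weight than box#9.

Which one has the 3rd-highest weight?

box#4

Piecing the relations together gives one ordering: box#1 < box#5 < box#13 < box#9 < box#14 < box#10 < box#8 < box#16 < box#17 < box#4 < box#6 < box#2.
Counting 3 from the largest end gives box#4.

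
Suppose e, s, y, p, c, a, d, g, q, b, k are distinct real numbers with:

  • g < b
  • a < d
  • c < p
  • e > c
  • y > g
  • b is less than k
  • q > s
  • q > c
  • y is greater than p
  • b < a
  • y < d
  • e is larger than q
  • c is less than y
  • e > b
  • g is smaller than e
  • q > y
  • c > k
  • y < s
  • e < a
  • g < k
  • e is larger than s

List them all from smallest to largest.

g < b < k < c < p < y < s < q < e < a < d

The consecutive links are each given: g < b; b < k; k < c; c < p; p < y; y < s; s < q; q < e; e < a; a < d.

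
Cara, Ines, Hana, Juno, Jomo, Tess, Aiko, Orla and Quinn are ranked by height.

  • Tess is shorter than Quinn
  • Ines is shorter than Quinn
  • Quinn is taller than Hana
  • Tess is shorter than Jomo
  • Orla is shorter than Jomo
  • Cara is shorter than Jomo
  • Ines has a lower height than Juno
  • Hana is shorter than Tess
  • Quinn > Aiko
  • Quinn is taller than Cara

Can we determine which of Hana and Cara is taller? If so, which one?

undetermined

Following every chain through Hana: above Hana we get Tess, Quinn, Jomo.
Cara is not reached, and no chain runs the other way from Cara to Hana.
So the given relations leave the order of Hana and Cara undetermined.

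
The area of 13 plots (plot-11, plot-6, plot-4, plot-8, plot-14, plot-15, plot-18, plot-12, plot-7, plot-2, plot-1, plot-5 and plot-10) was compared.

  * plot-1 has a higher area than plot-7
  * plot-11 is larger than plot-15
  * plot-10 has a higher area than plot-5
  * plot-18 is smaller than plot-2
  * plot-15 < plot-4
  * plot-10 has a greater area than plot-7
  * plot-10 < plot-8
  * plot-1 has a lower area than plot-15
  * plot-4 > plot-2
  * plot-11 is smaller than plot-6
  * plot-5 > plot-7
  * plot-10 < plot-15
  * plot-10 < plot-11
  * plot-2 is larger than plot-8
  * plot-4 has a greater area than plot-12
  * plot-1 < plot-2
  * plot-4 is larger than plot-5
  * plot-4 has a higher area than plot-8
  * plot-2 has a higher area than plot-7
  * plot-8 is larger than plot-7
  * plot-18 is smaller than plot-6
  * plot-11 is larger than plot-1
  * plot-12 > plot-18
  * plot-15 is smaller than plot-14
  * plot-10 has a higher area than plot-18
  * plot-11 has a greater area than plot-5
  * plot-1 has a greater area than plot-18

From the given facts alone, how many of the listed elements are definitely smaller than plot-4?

The elements the relations force below plot-4 are plot-7, plot-18, plot-5, plot-1, plot-10, plot-8, plot-15, plot-12, plot-2 — no chain reaches any other.
That is 9.

9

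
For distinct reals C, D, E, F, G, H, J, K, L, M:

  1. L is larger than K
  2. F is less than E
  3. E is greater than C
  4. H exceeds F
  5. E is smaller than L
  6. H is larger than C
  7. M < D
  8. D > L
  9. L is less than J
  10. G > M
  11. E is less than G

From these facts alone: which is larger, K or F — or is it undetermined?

undetermined

Following every chain through K: above K we get L, J, D.
F is not reached, and no chain runs the other way from F to K.
So the given relations leave the order of K and F undetermined.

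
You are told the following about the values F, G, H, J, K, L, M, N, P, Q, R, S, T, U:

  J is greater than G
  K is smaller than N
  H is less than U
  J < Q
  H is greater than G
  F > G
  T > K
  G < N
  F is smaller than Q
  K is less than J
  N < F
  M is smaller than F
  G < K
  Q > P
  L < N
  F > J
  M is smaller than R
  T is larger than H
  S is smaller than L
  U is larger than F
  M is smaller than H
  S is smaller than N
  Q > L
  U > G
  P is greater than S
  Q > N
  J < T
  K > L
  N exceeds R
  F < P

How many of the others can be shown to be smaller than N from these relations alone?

6

The elements the relations force below N are S, L, M, G, K, R — no chain reaches any other.
That is 6.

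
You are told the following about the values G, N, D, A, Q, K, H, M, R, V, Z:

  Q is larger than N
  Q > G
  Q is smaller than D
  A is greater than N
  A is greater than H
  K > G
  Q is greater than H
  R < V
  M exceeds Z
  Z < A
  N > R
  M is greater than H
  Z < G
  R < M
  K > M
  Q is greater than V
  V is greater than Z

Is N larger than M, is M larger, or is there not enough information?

Following every chain through N: above N we get A, Q, D; below N we get R.
M is not reached, and no chain runs the other way from M to N.
So the given relations leave the order of N and M undetermined.

undetermined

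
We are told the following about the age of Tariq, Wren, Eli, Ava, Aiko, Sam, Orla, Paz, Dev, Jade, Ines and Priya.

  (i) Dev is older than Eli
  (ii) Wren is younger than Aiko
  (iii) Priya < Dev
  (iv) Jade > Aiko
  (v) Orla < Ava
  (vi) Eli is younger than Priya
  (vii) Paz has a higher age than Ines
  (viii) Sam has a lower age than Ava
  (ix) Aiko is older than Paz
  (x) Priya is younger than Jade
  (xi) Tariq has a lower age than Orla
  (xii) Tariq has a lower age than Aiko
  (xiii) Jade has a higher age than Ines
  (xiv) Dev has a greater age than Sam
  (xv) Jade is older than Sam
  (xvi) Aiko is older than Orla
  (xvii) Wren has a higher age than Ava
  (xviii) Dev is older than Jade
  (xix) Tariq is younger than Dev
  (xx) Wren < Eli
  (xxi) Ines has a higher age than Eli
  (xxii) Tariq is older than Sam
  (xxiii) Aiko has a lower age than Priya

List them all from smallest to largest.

Sam < Tariq < Orla < Ava < Wren < Eli < Ines < Paz < Aiko < Priya < Jade < Dev

Each adjacent pair is fixed by a given relation: Sam < Tariq; Tariq < Orla; Orla < Ava; Ava < Wren; Wren < Eli; Eli < Ines; Ines < Paz; Paz < Aiko; Aiko < Priya; Priya < Jade; Jade < Dev. Chaining them end to end gives the full order.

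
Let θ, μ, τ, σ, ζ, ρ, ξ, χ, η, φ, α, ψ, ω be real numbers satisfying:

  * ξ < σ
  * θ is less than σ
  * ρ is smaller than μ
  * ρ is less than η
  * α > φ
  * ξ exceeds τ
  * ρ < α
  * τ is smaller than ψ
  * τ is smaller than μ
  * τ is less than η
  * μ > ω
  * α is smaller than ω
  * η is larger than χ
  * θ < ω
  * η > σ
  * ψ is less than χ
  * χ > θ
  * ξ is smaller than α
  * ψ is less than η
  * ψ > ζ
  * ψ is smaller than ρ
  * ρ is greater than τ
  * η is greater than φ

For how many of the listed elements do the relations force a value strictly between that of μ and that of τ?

5

The relations place τ below μ. An element lies strictly between them when it is forced above τ and also forced below μ.
Above τ: {ξ, ψ, ρ, χ, σ, α, ω, η}. Below μ: {ζ, ξ, ψ, ρ, θ, φ, α, ω}.
Intersection: {ξ, ψ, ρ, α, ω} — 5.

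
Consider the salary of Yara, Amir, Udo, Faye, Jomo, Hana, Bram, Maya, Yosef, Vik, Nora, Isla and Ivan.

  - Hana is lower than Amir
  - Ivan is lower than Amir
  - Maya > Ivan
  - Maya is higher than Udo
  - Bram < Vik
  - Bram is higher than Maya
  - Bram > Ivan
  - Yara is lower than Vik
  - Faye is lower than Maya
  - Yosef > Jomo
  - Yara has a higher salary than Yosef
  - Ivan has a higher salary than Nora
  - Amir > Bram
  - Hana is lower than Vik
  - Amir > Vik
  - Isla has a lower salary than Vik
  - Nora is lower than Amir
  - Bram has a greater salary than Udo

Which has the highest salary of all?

Amir

Chaining downward from Amir: directly below it, Hana, Nora, Ivan, Bram, Vik; then Udo, Isla, Maya, Yara; then Yosef, Faye; then Jomo.
That covers every other element, and nothing is given above Amir, so Amir is the highest salary.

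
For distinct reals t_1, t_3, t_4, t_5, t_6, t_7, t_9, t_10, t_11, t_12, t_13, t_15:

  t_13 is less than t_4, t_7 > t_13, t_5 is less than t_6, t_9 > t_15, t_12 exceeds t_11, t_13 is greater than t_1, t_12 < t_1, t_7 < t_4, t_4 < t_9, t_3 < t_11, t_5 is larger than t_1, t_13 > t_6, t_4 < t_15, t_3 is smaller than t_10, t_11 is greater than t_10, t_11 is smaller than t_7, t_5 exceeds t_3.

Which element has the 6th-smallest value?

Piecing the relations together gives one ordering: t_3 < t_10 < t_11 < t_12 < t_1 < t_5 < t_6 < t_13 < t_7 < t_4 < t_15 < t_9.
Counting 6 from the smallest end gives t_5.

t_5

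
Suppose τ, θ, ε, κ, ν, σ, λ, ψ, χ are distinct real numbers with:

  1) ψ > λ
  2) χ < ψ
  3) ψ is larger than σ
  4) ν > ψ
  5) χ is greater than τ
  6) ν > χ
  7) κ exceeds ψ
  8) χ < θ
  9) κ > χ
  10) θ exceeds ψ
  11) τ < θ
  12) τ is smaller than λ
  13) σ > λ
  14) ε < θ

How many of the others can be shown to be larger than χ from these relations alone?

4

The elements the relations force above χ are ψ, θ, ν, κ — no chain reaches any other.
That is 4.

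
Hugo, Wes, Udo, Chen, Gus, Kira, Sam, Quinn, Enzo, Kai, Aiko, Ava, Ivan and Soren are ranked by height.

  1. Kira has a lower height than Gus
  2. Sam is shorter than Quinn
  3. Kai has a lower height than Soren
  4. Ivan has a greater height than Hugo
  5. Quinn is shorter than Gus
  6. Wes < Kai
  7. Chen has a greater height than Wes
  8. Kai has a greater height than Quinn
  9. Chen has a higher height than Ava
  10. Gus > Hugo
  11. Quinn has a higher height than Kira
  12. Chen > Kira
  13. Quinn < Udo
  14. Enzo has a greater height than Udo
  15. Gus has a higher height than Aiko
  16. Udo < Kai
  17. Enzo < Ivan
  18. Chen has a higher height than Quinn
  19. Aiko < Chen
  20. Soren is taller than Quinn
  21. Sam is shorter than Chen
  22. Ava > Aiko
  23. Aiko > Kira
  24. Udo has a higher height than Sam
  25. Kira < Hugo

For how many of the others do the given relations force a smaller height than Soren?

6

Directly below Soren: Quinn, Kai.
One step further: Sam, Kira, Udo, Wes (6 so far).
Nothing else is reachable below Soren; 6 in all.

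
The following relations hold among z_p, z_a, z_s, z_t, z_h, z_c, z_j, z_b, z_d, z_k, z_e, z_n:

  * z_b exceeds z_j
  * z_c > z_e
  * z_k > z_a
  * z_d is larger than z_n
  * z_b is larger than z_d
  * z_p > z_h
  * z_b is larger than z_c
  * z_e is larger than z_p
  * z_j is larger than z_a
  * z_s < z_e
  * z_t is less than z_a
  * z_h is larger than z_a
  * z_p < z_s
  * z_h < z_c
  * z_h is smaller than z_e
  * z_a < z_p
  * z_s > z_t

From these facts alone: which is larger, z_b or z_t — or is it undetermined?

The relevant relations are z_t < z_a; z_a < z_h; z_h < z_p; z_p < z_s; z_s < z_e; z_e < z_c; z_c < z_b.
Together: z_t < z_a < z_h < z_p < z_s < z_e < z_c < z_b.
So z_b is larger.

z_b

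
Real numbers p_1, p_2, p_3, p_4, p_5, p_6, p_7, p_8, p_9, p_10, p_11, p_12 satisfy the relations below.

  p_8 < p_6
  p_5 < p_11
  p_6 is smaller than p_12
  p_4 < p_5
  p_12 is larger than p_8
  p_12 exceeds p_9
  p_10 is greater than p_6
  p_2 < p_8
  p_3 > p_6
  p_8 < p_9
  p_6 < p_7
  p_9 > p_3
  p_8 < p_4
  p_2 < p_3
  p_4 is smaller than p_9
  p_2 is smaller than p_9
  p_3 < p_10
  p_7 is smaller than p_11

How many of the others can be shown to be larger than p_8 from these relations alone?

9

From p_8 the given relations immediately reach p_6, p_4, p_9, p_12.
From those, p_5, p_7, p_3, p_10 — 8 in total.
From those, p_11 — 9 in total.
Nothing else is reachable above p_8; 9 in all.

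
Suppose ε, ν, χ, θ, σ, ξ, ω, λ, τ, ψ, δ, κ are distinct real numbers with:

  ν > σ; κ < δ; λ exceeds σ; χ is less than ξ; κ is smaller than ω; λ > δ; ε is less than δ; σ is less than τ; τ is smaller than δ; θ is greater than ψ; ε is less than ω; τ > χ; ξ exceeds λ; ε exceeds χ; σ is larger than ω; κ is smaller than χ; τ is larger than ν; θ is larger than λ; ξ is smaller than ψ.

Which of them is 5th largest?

δ

Piecing the relations together gives one ordering: κ < χ < ε < ω < σ < ν < τ < δ < λ < ξ < ψ < θ.
Counting 5 from the largest end gives δ.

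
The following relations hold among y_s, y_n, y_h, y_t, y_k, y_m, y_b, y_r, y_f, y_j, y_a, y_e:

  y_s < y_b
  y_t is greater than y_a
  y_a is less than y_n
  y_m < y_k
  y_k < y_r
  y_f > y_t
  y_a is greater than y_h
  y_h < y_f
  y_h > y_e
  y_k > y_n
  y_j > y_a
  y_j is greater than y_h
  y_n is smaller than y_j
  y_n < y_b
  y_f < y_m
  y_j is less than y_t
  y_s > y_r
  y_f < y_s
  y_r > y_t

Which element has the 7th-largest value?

Chaining the given pairs: y_e < y_h < y_a < y_n < y_j < y_t < y_f < y_m < y_k < y_r < y_s < y_b.
The 7th largest is y_t.

y_t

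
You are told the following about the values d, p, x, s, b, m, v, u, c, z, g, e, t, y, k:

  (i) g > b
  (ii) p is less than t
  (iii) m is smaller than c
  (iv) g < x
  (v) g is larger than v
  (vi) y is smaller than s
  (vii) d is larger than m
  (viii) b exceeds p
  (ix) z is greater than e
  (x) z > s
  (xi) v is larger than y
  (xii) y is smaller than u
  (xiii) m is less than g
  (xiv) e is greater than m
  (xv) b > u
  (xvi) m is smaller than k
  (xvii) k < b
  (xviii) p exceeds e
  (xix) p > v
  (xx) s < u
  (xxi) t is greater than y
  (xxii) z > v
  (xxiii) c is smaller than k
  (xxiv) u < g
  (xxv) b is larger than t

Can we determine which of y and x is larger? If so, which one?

x

Chaining the given relations: y < v < p < t < b < g < x.
So x is larger.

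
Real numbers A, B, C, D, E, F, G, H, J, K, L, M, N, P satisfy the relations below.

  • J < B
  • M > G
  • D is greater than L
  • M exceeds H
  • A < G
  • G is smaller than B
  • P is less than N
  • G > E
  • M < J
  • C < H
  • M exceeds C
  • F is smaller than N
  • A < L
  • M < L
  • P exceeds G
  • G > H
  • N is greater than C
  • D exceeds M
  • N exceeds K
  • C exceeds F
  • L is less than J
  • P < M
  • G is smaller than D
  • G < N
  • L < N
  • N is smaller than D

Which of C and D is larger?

D

C < H < G < P < M < L < N < D, by transitivity through H, G, P, M, L, N.
So C < D; D is the larger of the two.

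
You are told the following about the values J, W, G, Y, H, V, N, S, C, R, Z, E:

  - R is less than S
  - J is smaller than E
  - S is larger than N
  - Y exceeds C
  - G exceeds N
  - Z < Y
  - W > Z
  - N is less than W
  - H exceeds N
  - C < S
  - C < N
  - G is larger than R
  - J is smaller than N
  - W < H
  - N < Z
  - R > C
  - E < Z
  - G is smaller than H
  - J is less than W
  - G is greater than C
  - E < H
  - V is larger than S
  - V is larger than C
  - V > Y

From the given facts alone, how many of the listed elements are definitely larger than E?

5

From E the given relations immediately reach Z, H.
From those, W, Y — 4 in total.
From those, V — 5 in total.
No other element is forced above E by the given relations, so the count is 5.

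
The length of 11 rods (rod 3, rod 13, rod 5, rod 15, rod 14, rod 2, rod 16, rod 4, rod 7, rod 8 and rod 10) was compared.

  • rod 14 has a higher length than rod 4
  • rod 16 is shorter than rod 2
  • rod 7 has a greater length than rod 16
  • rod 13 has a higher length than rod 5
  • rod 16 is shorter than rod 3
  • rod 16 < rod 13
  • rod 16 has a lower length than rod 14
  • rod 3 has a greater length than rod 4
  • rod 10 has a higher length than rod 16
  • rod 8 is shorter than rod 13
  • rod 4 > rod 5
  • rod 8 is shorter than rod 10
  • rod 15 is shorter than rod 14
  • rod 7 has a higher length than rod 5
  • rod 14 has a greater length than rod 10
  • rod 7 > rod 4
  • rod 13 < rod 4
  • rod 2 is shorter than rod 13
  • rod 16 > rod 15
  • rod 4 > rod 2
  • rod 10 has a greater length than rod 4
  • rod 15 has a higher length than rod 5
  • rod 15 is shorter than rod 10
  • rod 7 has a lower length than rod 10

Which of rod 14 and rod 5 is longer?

rod 14

Link the given pairs in sequence: rod 5 < rod 15; rod 15 < rod 16; rod 16 < rod 2; rod 2 < rod 13; rod 13 < rod 4; rod 4 < rod 7; rod 7 < rod 10; rod 10 < rod 14.
Together: rod 5 < rod 15 < rod 16 < rod 2 < rod 13 < rod 4 < rod 7 < rod 10 < rod 14.
So rod 5 < rod 14; rod 14 is the longer of the two.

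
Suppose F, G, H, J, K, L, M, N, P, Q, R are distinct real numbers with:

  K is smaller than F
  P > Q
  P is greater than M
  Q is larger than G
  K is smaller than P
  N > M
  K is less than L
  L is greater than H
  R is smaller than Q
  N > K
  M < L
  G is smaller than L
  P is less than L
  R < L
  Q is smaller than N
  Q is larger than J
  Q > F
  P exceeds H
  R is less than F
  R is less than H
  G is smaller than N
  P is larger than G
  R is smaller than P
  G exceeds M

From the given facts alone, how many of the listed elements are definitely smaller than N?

From N the given relations immediately reach M, K, G, Q.
From those, R, J, F — 7 in total.
Nothing else is reachable below N; 7 in all.

7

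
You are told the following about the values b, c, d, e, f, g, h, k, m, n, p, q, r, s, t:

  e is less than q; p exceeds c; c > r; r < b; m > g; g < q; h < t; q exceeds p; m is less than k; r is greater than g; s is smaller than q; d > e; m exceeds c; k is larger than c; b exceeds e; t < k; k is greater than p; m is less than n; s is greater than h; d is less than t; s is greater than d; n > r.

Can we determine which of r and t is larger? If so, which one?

Following every chain through r: above r we get c, m, n, b, p, k, q; below r we get g.
t is not reached, and no chain runs the other way from t to r.
So the given relations leave the order of r and t undetermined.

undetermined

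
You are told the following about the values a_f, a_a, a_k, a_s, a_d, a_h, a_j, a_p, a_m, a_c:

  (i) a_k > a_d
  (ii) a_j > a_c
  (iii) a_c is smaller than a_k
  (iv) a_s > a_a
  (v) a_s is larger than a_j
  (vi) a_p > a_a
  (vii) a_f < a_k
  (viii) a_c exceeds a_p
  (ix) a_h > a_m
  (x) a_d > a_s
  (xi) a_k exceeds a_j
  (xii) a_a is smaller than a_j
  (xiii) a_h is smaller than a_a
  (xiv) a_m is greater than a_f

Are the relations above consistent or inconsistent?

consistent

Every relation is compatible with a_f < a_m < a_h < a_a < a_p < a_c < a_j < a_s < a_d < a_k; the set is consistent.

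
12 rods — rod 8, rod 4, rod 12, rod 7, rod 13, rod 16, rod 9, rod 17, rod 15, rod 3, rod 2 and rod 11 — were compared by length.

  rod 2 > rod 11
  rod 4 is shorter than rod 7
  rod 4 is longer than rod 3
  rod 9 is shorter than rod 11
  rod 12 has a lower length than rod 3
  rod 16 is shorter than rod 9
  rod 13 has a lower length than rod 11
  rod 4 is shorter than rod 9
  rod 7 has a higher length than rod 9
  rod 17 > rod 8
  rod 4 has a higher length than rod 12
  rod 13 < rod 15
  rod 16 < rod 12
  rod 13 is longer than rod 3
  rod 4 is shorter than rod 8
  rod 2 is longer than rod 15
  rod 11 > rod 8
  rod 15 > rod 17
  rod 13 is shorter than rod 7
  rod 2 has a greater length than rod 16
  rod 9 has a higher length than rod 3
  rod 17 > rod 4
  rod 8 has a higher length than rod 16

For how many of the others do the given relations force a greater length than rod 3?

9

Directly above rod 3: rod 4, rod 9, rod 13.
One step further: rod 8, rod 17, rod 15, rod 11, rod 7 (8 so far).
One step further: rod 2 (9 so far).
No other element is forced above rod 3 by the given relations, so the count is 9.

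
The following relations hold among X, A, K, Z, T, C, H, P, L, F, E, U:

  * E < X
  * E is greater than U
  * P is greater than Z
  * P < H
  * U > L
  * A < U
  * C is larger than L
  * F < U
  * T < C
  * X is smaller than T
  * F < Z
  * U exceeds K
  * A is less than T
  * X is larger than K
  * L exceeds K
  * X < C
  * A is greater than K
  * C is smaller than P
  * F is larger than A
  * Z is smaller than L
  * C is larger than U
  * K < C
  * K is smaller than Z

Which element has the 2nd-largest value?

P

Piecing the relations together gives one ordering: K < A < F < Z < L < U < E < X < T < C < P < H.
The 2nd largest is P.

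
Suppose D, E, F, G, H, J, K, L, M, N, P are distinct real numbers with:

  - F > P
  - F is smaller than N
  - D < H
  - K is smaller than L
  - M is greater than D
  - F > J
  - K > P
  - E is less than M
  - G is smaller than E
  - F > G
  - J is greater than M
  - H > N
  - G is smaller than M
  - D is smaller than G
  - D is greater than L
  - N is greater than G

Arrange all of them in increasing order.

Each adjacent pair is fixed by a given relation: P < K; K < L; L < D; D < G; G < E; E < M; M < J; J < F; F < N; N < H. Chaining them end to end gives the full order.

P < K < L < D < G < E < M < J < F < N < H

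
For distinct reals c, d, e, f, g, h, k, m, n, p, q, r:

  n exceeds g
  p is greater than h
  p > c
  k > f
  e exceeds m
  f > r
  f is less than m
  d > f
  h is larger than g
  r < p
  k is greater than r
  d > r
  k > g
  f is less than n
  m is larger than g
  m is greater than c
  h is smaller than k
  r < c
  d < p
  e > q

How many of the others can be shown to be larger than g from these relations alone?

6

The elements the relations force above g are h, m, e, n, k, p — no chain reaches any other.
That is 6.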